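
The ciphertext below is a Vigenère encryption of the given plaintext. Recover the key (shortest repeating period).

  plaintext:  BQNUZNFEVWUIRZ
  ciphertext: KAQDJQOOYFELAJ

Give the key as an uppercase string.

JKD

  i= 0: K-B =  9 → J
  i= 1: A-Q = 10 → K
  i= 2: Q-N =  3 → D
  i= 3: D-U =  9 → J
  i= 4: J-Z = 10 → K
  i= 5: Q-N =  3 → D
  i= 6: O-F =  9 → J
  i= 7: O-E = 10 → K
  i= 8: Y-V =  3 → D
  i= 9: F-W =  9 → J
  i=10: E-U = 10 → K
  i=11: L-I =  3 → D
  i=12: A-R =  9 → J
  i=13: J-Z = 10 → K
  shifts repeat with period 3: JKD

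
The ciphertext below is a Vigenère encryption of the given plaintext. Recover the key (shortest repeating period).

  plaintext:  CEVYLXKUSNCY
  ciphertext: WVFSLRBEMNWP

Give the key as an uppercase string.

  i= 0: W-C = 20 → U
  i= 1: V-E = 17 → R
  i= 2: F-V = 10 → K
  i= 3: S-Y = 20 → U
  i= 4: L-L =  0 → A
  i= 5: R-X = 20 → U
  i= 6: B-K = 17 → R
  i= 7: E-U = 10 → K
  i= 8: M-S = 20 → U
  i= 9: N-N =  0 → A
  i=10: W-C = 20 → U
  i=11: P-Y = 17 → R
  shifts repeat with period 5: URKUA

URKUA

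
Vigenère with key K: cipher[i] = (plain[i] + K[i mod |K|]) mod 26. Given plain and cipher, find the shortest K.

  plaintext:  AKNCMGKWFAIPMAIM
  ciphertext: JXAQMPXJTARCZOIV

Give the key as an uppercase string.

  i= 0: J-A =  9 → J
  i= 1: X-K = 13 → N
  i= 2: A-N = 13 → N
  i= 3: Q-C = 14 → O
  i= 4: M-M =  0 → A
  i= 5: P-G =  9 → J
  i= 6: X-K = 13 → N
  i= 7: J-W = 13 → N
  i= 8: T-F = 14 → O
  i= 9: A-A =  0 → A
  i=10: R-I =  9 → J
  i=11: C-P = 13 → N
  i=12: Z-M = 13 → N
  i=13: O-A = 14 → O
  i=14: I-I =  0 → A
  i=15: V-M =  9 → J
  shifts repeat with period 5: JNNOA

JNNOA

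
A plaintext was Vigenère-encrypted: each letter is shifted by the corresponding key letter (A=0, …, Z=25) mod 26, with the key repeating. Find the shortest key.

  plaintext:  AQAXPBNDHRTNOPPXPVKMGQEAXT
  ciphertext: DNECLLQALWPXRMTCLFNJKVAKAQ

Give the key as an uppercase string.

  i= 0: D-A =  3 → D
  i= 1: N-Q = 23 → X
  i= 2: E-A =  4 → E
  i= 3: C-X =  5 → F
  i= 4: L-P = 22 → W
  i= 5: L-B = 10 → K
  i= 6: Q-N =  3 → D
  i= 7: A-D = 23 → X
  i= 8: L-H =  4 → E
  i= 9: W-R =  5 → F
  i=10: P-T = 22 → W
  i=11: X-N = 10 → K
  i=12: R-O =  3 → D
  i=13: M-P = 23 → X
  i=14: T-P =  4 → E
  i=15: C-X =  5 → F
  i=16: L-P = 22 → W
  i=17: F-V = 10 → K
  i=18: N-K =  3 → D
  i=19: J-M = 23 → X
  i=20: K-G =  4 → E
  i=21: V-Q =  5 → F
  i=22: A-E = 22 → W
  i=23: K-A = 10 → K
  i=24: A-X =  3 → D
  i=25: Q-T = 23 → X
  shifts repeat with period 6: DXEFWK

DXEFWK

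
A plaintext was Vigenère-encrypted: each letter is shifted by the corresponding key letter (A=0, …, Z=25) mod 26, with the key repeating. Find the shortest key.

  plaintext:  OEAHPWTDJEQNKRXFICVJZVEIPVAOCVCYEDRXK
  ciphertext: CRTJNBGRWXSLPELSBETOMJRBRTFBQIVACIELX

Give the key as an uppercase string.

  i= 0: C-O = 14 → O
  i= 1: R-E = 13 → N
  i= 2: T-A = 19 → T
  i= 3: J-H =  2 → C
  i= 4: N-P = 24 → Y
  i= 5: B-W =  5 → F
  i= 6: G-T = 13 → N
  i= 7: R-D = 14 → O
  i= 8: W-J = 13 → N
  i= 9: X-E = 19 → T
  i=10: S-Q =  2 → C
  i=11: L-N = 24 → Y
  i=12: P-K =  5 → F
  i=13: E-R = 13 → N
  i=14: L-X = 14 → O
  i=15: S-F = 13 → N
  i=16: B-I = 19 → T
  i=17: E-C =  2 → C
  i=18: T-V = 24 → Y
  i=19: O-J =  5 → F
  i=20: M-Z = 13 → N
  i=21: J-V = 14 → O
  i=22: R-E = 13 → N
  i=23: B-I = 19 → T
  i=24: R-P =  2 → C
  i=25: T-V = 24 → Y
  i=26: F-A =  5 → F
  i=27: B-O = 13 → N
  i=28: Q-C = 14 → O
  i=29: I-V = 13 → N
  i=30: V-C = 19 → T
  i=31: A-Y =  2 → C
  i=32: C-E = 24 → Y
  i=33: I-D =  5 → F
  i=34: E-R = 13 → N
  i=35: L-X = 14 → O
  i=36: X-K = 13 → N
  shifts repeat with period 7: ONTCYFN

ONTCYFN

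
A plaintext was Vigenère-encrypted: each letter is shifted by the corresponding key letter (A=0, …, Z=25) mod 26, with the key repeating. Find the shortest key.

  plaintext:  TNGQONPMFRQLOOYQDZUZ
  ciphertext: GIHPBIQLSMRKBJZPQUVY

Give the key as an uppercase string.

NVBZ

  i= 0: G-T = 13 → N
  i= 1: I-N = 21 → V
  i= 2: H-G =  1 → B
  i= 3: P-Q = 25 → Z
  i= 4: B-O = 13 → N
  i= 5: I-N = 21 → V
  i= 6: Q-P =  1 → B
  i= 7: L-M = 25 → Z
  i= 8: S-F = 13 → N
  i= 9: M-R = 21 → V
  i=10: R-Q =  1 → B
  i=11: K-L = 25 → Z
  i=12: B-O = 13 → N
  i=13: J-O = 21 → V
  i=14: Z-Y =  1 → B
  i=15: P-Q = 25 → Z
  i=16: Q-D = 13 → N
  i=17: U-Z = 21 → V
  i=18: V-U =  1 → B
  i=19: Y-Z = 25 → Z
  shifts repeat with period 4: NVBZ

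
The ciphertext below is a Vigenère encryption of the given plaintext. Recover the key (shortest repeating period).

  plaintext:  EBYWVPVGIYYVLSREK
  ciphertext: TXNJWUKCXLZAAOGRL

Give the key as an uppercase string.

PWPNBF

  i= 0: T-E = 15 → P
  i= 1: X-B = 22 → W
  i= 2: N-Y = 15 → P
  i= 3: J-W = 13 → N
  i= 4: W-V =  1 → B
  i= 5: U-P =  5 → F
  i= 6: K-V = 15 → P
  i= 7: C-G = 22 → W
  i= 8: X-I = 15 → P
  i= 9: L-Y = 13 → N
  i=10: Z-Y =  1 → B
  i=11: A-V =  5 → F
  i=12: A-L = 15 → P
  i=13: O-S = 22 → W
  i=14: G-R = 15 → P
  i=15: R-E = 13 → N
  i=16: L-K =  1 → B
  shifts repeat with period 6: PWPNBF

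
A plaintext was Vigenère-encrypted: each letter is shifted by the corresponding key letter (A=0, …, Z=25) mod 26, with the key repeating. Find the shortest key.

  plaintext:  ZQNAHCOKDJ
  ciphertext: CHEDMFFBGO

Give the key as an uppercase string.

DRRDF

  i= 0: C-Z =  3 → D
  i= 1: H-Q = 17 → R
  i= 2: E-N = 17 → R
  i= 3: D-A =  3 → D
  i= 4: M-H =  5 → F
  i= 5: F-C =  3 → D
  i= 6: F-O = 17 → R
  i= 7: B-K = 17 → R
  i= 8: G-D =  3 → D
  i= 9: O-J =  5 → F
  shifts repeat with period 5: DRRDF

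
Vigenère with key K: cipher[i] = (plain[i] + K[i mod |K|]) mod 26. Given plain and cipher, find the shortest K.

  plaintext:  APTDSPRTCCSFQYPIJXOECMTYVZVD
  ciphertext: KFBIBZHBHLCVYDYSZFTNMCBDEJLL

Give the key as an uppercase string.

KQIFJ

  i= 0: K-A = 10 → K
  i= 1: F-P = 16 → Q
  i= 2: B-T =  8 → I
  i= 3: I-D =  5 → F
  i= 4: B-S =  9 → J
  i= 5: Z-P = 10 → K
  i= 6: H-R = 16 → Q
  i= 7: B-T =  8 → I
  i= 8: H-C =  5 → F
  i= 9: L-C =  9 → J
  i=10: C-S = 10 → K
  i=11: V-F = 16 → Q
  i=12: Y-Q =  8 → I
  i=13: D-Y =  5 → F
  i=14: Y-P =  9 → J
  i=15: S-I = 10 → K
  i=16: Z-J = 16 → Q
  i=17: F-X =  8 → I
  i=18: T-O =  5 → F
  i=19: N-E =  9 → J
  i=20: M-C = 10 → K
  i=21: C-M = 16 → Q
  i=22: B-T =  8 → I
  i=23: D-Y =  5 → F
  i=24: E-V =  9 → J
  i=25: J-Z = 10 → K
  i=26: L-V = 16 → Q
  i=27: L-D =  8 → I
  shifts repeat with period 5: KQIFJ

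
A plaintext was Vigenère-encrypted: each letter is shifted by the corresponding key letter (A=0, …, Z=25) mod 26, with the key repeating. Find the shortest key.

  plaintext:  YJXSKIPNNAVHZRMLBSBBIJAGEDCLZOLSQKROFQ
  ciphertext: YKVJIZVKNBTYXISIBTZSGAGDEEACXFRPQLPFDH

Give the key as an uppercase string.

  i= 0: Y-Y =  0 → A
  i= 1: K-J =  1 → B
  i= 2: V-X = 24 → Y
  i= 3: J-S = 17 → R
  i= 4: I-K = 24 → Y
  i= 5: Z-I = 17 → R
  i= 6: V-P =  6 → G
  i= 7: K-N = 23 → X
  i= 8: N-N =  0 → A
  i= 9: B-A =  1 → B
  i=10: T-V = 24 → Y
  i=11: Y-H = 17 → R
  i=12: X-Z = 24 → Y
  i=13: I-R = 17 → R
  i=14: S-M =  6 → G
  i=15: I-L = 23 → X
  i=16: B-B =  0 → A
  i=17: T-S =  1 → B
  i=18: Z-B = 24 → Y
  i=19: S-B = 17 → R
  i=20: G-I = 24 → Y
  i=21: A-J = 17 → R
  i=22: G-A =  6 → G
  i=23: D-G = 23 → X
  i=24: E-E =  0 → A
  i=25: E-D =  1 → B
  i=26: A-C = 24 → Y
  i=27: C-L = 17 → R
  i=28: X-Z = 24 → Y
  i=29: F-O = 17 → R
  i=30: R-L =  6 → G
  i=31: P-S = 23 → X
  i=32: Q-Q =  0 → A
  i=33: L-K =  1 → B
  i=34: P-R = 24 → Y
  i=35: F-O = 17 → R
  i=36: D-F = 24 → Y
  i=37: H-Q = 17 → R
  shifts repeat with period 8: ABYRYRGX

ABYRYRGX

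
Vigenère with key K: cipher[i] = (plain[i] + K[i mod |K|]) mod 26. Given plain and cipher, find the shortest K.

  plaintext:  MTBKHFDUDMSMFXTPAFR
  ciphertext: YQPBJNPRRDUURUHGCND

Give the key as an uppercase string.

  i= 0: Y-M = 12 → M
  i= 1: Q-T = 23 → X
  i= 2: P-B = 14 → O
  i= 3: B-K = 17 → R
  i= 4: J-H =  2 → C
  i= 5: N-F =  8 → I
  i= 6: P-D = 12 → M
  i= 7: R-U = 23 → X
  i= 8: R-D = 14 → O
  i= 9: D-M = 17 → R
  i=10: U-S =  2 → C
  i=11: U-M =  8 → I
  i=12: R-F = 12 → M
  i=13: U-X = 23 → X
  i=14: H-T = 14 → O
  i=15: G-P = 17 → R
  i=16: C-A =  2 → C
  i=17: N-F =  8 → I
  i=18: D-R = 12 → M
  shifts repeat with period 6: MXORCI

MXORCI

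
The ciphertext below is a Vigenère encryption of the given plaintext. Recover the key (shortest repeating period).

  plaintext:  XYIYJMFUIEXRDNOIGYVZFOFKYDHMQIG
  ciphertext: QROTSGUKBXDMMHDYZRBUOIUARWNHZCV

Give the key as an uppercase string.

  i= 0: Q-X = 19 → T
  i= 1: R-Y = 19 → T
  i= 2: O-I =  6 → G
  i= 3: T-Y = 21 → V
  i= 4: S-J =  9 → J
  i= 5: G-M = 20 → U
  i= 6: U-F = 15 → P
  i= 7: K-U = 16 → Q
  i= 8: B-I = 19 → T
  i= 9: X-E = 19 → T
  i=10: D-X =  6 → G
  i=11: M-R = 21 → V
  i=12: M-D =  9 → J
  i=13: H-N = 20 → U
  i=14: D-O = 15 → P
  i=15: Y-I = 16 → Q
  i=16: Z-G = 19 → T
  i=17: R-Y = 19 → T
  i=18: B-V =  6 → G
  i=19: U-Z = 21 → V
  i=20: O-F =  9 → J
  i=21: I-O = 20 → U
  i=22: U-F = 15 → P
  i=23: A-K = 16 → Q
  i=24: R-Y = 19 → T
  i=25: W-D = 19 → T
  i=26: N-H =  6 → G
  i=27: H-M = 21 → V
  i=28: Z-Q =  9 → J
  i=29: C-I = 20 → U
  i=30: V-G = 15 → P
  shifts repeat with period 8: TTGVJUPQ

TTGVJUPQ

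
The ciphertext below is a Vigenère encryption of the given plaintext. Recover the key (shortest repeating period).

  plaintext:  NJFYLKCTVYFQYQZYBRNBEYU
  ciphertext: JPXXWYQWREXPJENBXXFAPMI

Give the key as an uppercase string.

  i= 0: J-N = 22 → W
  i= 1: P-J =  6 → G
  i= 2: X-F = 18 → S
  i= 3: X-Y = 25 → Z
  i= 4: W-L = 11 → L
  i= 5: Y-K = 14 → O
  i= 6: Q-C = 14 → O
  i= 7: W-T =  3 → D
  i= 8: R-V = 22 → W
  i= 9: E-Y =  6 → G
  i=10: X-F = 18 → S
  i=11: P-Q = 25 → Z
  i=12: J-Y = 11 → L
  i=13: E-Q = 14 → O
  i=14: N-Z = 14 → O
  i=15: B-Y =  3 → D
  i=16: X-B = 22 → W
  i=17: X-R =  6 → G
  i=18: F-N = 18 → S
  i=19: A-B = 25 → Z
  i=20: P-E = 11 → L
  i=21: M-Y = 14 → O
  i=22: I-U = 14 → O
  shifts repeat with period 8: WGSZLOOD

WGSZLOOD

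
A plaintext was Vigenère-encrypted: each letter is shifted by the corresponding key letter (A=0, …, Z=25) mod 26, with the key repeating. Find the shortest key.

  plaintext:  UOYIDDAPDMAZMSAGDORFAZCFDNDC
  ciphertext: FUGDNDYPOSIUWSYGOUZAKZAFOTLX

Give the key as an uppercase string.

LGIVKAYA

  i= 0: F-U = 11 → L
  i= 1: U-O =  6 → G
  i= 2: G-Y =  8 → I
  i= 3: D-I = 21 → V
  i= 4: N-D = 10 → K
  i= 5: D-D =  0 → A
  i= 6: Y-A = 24 → Y
  i= 7: P-P =  0 → A
  i= 8: O-D = 11 → L
  i= 9: S-M =  6 → G
  i=10: I-A =  8 → I
  i=11: U-Z = 21 → V
  i=12: W-M = 10 → K
  i=13: S-S =  0 → A
  i=14: Y-A = 24 → Y
  i=15: G-G =  0 → A
  i=16: O-D = 11 → L
  i=17: U-O =  6 → G
  i=18: Z-R =  8 → I
  i=19: A-F = 21 → V
  i=20: K-A = 10 → K
  i=21: Z-Z =  0 → A
  i=22: A-C = 24 → Y
  i=23: F-F =  0 → A
  i=24: O-D = 11 → L
  i=25: T-N =  6 → G
  i=26: L-D =  8 → I
  i=27: X-C = 21 → V
  shifts repeat with period 8: LGIVKAYA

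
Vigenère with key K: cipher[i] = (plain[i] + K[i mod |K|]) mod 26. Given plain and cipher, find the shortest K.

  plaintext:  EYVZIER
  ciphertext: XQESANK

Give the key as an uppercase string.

  i= 0: X-E = 19 → T
  i= 1: Q-Y = 18 → S
  i= 2: E-V =  9 → J
  i= 3: S-Z = 19 → T
  i= 4: A-I = 18 → S
  i= 5: N-E =  9 → J
  i= 6: K-R = 19 → T
  shifts repeat with period 3: TSJ

TSJ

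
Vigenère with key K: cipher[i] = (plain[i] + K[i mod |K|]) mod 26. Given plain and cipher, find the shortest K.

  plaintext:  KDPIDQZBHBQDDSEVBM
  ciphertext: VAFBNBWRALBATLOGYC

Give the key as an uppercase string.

  i= 0: V-K = 11 → L
  i= 1: A-D = 23 → X
  i= 2: F-P = 16 → Q
  i= 3: B-I = 19 → T
  i= 4: N-D = 10 → K
  i= 5: B-Q = 11 → L
  i= 6: W-Z = 23 → X
  i= 7: R-B = 16 → Q
  i= 8: A-H = 19 → T
  i= 9: L-B = 10 → K
  i=10: B-Q = 11 → L
  i=11: A-D = 23 → X
  i=12: T-D = 16 → Q
  i=13: L-S = 19 → T
  i=14: O-E = 10 → K
  i=15: G-V = 11 → L
  i=16: Y-B = 23 → X
  i=17: C-M = 16 → Q
  shifts repeat with period 5: LXQTK

LXQTK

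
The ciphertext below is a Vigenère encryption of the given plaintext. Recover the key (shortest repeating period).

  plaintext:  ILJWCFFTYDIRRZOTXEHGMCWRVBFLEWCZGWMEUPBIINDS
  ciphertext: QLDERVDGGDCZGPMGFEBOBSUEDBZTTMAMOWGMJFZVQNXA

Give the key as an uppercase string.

  i= 0: Q-I =  8 → I
  i= 1: L-L =  0 → A
  i= 2: D-J = 20 → U
  i= 3: E-W =  8 → I
  i= 4: R-C = 15 → P
  i= 5: V-F = 16 → Q
  i= 6: D-F = 24 → Y
  i= 7: G-T = 13 → N
  i= 8: G-Y =  8 → I
  i= 9: D-D =  0 → A
  i=10: C-I = 20 → U
  i=11: Z-R =  8 → I
  i=12: G-R = 15 → P
  i=13: P-Z = 16 → Q
  i=14: M-O = 24 → Y
  i=15: G-T = 13 → N
  i=16: F-X =  8 → I
  i=17: E-E =  0 → A
  i=18: B-H = 20 → U
  i=19: O-G =  8 → I
  i=20: B-M = 15 → P
  i=21: S-C = 16 → Q
  i=22: U-W = 24 → Y
  i=23: E-R = 13 → N
  i=24: D-V =  8 → I
  i=25: B-B =  0 → A
  i=26: Z-F = 20 → U
  i=27: T-L =  8 → I
  i=28: T-E = 15 → P
  i=29: M-W = 16 → Q
  i=30: A-C = 24 → Y
  i=31: M-Z = 13 → N
  i=32: O-G =  8 → I
  i=33: W-W =  0 → A
  i=34: G-M = 20 → U
  i=35: M-E =  8 → I
  i=36: J-U = 15 → P
  i=37: F-P = 16 → Q
  i=38: Z-B = 24 → Y
  i=39: V-I = 13 → N
  i=40: Q-I =  8 → I
  i=41: N-N =  0 → A
  i=42: X-D = 20 → U
  i=43: A-S =  8 → I
  shifts repeat with period 8: IAUIPQYN

IAUIPQYN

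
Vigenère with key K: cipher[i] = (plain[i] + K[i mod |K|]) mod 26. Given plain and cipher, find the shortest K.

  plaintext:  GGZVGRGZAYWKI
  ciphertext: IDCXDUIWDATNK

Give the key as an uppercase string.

CXD

  i= 0: I-G =  2 → C
  i= 1: D-G = 23 → X
  i= 2: C-Z =  3 → D
  i= 3: X-V =  2 → C
  i= 4: D-G = 23 → X
  i= 5: U-R =  3 → D
  i= 6: I-G =  2 → C
  i= 7: W-Z = 23 → X
  i= 8: D-A =  3 → D
  i= 9: A-Y =  2 → C
  i=10: T-W = 23 → X
  i=11: N-K =  3 → D
  i=12: K-I =  2 → C
  shifts repeat with period 3: CXD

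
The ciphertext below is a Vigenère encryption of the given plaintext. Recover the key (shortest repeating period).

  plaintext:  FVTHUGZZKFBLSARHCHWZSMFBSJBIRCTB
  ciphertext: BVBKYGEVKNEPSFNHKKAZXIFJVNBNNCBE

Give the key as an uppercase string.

  i= 0: B-F = 22 → W
  i= 1: V-V =  0 → A
  i= 2: B-T =  8 → I
  i= 3: K-H =  3 → D
  i= 4: Y-U =  4 → E
  i= 5: G-G =  0 → A
  i= 6: E-Z =  5 → F
  i= 7: V-Z = 22 → W
  i= 8: K-K =  0 → A
  i= 9: N-F =  8 → I
  i=10: E-B =  3 → D
  i=11: P-L =  4 → E
  i=12: S-S =  0 → A
  i=13: F-A =  5 → F
  i=14: N-R = 22 → W
  i=15: H-H =  0 → A
  i=16: K-C =  8 → I
  i=17: K-H =  3 → D
  i=18: A-W =  4 → E
  i=19: Z-Z =  0 → A
  i=20: X-S =  5 → F
  i=21: I-M = 22 → W
  i=22: F-F =  0 → A
  i=23: J-B =  8 → I
  i=24: V-S =  3 → D
  i=25: N-J =  4 → E
  i=26: B-B =  0 → A
  i=27: N-I =  5 → F
  i=28: N-R = 22 → W
  i=29: C-C =  0 → A
  i=30: B-T =  8 → I
  i=31: E-B =  3 → D
  shifts repeat with period 7: WAIDEAF

WAIDEAF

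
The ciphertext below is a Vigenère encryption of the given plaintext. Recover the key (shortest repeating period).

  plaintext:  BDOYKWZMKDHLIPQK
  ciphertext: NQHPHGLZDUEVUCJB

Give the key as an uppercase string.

  i= 0: N-B = 12 → M
  i= 1: Q-D = 13 → N
  i= 2: H-O = 19 → T
  i= 3: P-Y = 17 → R
  i= 4: H-K = 23 → X
  i= 5: G-W = 10 → K
  i= 6: L-Z = 12 → M
  i= 7: Z-M = 13 → N
  i= 8: D-K = 19 → T
  i= 9: U-D = 17 → R
  i=10: E-H = 23 → X
  i=11: V-L = 10 → K
  i=12: U-I = 12 → M
  i=13: C-P = 13 → N
  i=14: J-Q = 19 → T
  i=15: B-K = 17 → R
  shifts repeat with period 6: MNTRXK

MNTRXK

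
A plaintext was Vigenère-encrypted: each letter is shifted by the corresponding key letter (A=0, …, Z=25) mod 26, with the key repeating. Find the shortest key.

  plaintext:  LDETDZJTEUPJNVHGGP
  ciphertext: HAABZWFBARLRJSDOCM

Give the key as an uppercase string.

  i= 0: H-L = 22 → W
  i= 1: A-D = 23 → X
  i= 2: A-E = 22 → W
  i= 3: B-T =  8 → I
  i= 4: Z-D = 22 → W
  i= 5: W-Z = 23 → X
  i= 6: F-J = 22 → W
  i= 7: B-T =  8 → I
  i= 8: A-E = 22 → W
  i= 9: R-U = 23 → X
  i=10: L-P = 22 → W
  i=11: R-J =  8 → I
  i=12: J-N = 22 → W
  i=13: S-V = 23 → X
  i=14: D-H = 22 → W
  i=15: O-G =  8 → I
  i=16: C-G = 22 → W
  i=17: M-P = 23 → X
  shifts repeat with period 4: WXWI

WXWI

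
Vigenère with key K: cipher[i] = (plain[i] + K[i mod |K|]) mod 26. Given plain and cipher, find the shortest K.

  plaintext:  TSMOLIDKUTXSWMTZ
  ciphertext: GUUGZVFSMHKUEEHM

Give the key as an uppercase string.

NCISO

  i= 0: G-T = 13 → N
  i= 1: U-S =  2 → C
  i= 2: U-M =  8 → I
  i= 3: G-O = 18 → S
  i= 4: Z-L = 14 → O
  i= 5: V-I = 13 → N
  i= 6: F-D =  2 → C
  i= 7: S-K =  8 → I
  i= 8: M-U = 18 → S
  i= 9: H-T = 14 → O
  i=10: K-X = 13 → N
  i=11: U-S =  2 → C
  i=12: E-W =  8 → I
  i=13: E-M = 18 → S
  i=14: H-T = 14 → O
  i=15: M-Z = 13 → N
  shifts repeat with period 5: NCISO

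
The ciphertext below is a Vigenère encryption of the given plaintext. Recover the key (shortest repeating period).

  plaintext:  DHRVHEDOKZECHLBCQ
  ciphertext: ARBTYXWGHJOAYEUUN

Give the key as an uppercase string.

  i= 0: A-D = 23 → X
  i= 1: R-H = 10 → K
  i= 2: B-R = 10 → K
  i= 3: T-V = 24 → Y
  i= 4: Y-H = 17 → R
  i= 5: X-E = 19 → T
  i= 6: W-D = 19 → T
  i= 7: G-O = 18 → S
  i= 8: H-K = 23 → X
  i= 9: J-Z = 10 → K
  i=10: O-E = 10 → K
  i=11: A-C = 24 → Y
  i=12: Y-H = 17 → R
  i=13: E-L = 19 → T
  i=14: U-B = 19 → T
  i=15: U-C = 18 → S
  i=16: N-Q = 23 → X
  shifts repeat with period 8: XKKYRTTS

XKKYRTTS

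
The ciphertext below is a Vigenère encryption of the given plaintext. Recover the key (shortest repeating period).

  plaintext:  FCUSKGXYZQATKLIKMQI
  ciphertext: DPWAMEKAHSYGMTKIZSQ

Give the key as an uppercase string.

  i= 0: D-F = 24 → Y
  i= 1: P-C = 13 → N
  i= 2: W-U =  2 → C
  i= 3: A-S =  8 → I
  i= 4: M-K =  2 → C
  i= 5: E-G = 24 → Y
  i= 6: K-X = 13 → N
  i= 7: A-Y =  2 → C
  i= 8: H-Z =  8 → I
  i= 9: S-Q =  2 → C
  i=10: Y-A = 24 → Y
  i=11: G-T = 13 → N
  i=12: M-K =  2 → C
  i=13: T-L =  8 → I
  i=14: K-I =  2 → C
  i=15: I-K = 24 → Y
  i=16: Z-M = 13 → N
  i=17: S-Q =  2 → C
  i=18: Q-I =  8 → I
  shifts repeat with period 5: YNCIC

YNCIC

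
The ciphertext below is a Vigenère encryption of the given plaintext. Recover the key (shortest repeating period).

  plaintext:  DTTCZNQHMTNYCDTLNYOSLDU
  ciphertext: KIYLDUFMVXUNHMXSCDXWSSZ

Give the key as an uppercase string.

  i= 0: K-D =  7 → H
  i= 1: I-T = 15 → P
  i= 2: Y-T =  5 → F
  i= 3: L-C =  9 → J
  i= 4: D-Z =  4 → E
  i= 5: U-N =  7 → H
  i= 6: F-Q = 15 → P
  i= 7: M-H =  5 → F
  i= 8: V-M =  9 → J
  i= 9: X-T =  4 → E
  i=10: U-N =  7 → H
  i=11: N-Y = 15 → P
  i=12: H-C =  5 → F
  i=13: M-D =  9 → J
  i=14: X-T =  4 → E
  i=15: S-L =  7 → H
  i=16: C-N = 15 → P
  i=17: D-Y =  5 → F
  i=18: X-O =  9 → J
  i=19: W-S =  4 → E
  i=20: S-L =  7 → H
  i=21: S-D = 15 → P
  i=22: Z-U =  5 → F
  shifts repeat with period 5: HPFJE

HPFJE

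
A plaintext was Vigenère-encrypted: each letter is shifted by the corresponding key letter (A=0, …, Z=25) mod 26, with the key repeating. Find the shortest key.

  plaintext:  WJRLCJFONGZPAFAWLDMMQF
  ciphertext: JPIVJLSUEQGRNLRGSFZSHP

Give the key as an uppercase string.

  i= 0: J-W = 13 → N
  i= 1: P-J =  6 → G
  i= 2: I-R = 17 → R
  i= 3: V-L = 10 → K
  i= 4: J-C =  7 → H
  i= 5: L-J =  2 → C
  i= 6: S-F = 13 → N
  i= 7: U-O =  6 → G
  i= 8: E-N = 17 → R
  i= 9: Q-G = 10 → K
  i=10: G-Z =  7 → H
  i=11: R-P =  2 → C
  i=12: N-A = 13 → N
  i=13: L-F =  6 → G
  i=14: R-A = 17 → R
  i=15: G-W = 10 → K
  i=16: S-L =  7 → H
  i=17: F-D =  2 → C
  i=18: Z-M = 13 → N
  i=19: S-M =  6 → G
  i=20: H-Q = 17 → R
  i=21: P-F = 10 → K
  shifts repeat with period 6: NGRKHC

NGRKHC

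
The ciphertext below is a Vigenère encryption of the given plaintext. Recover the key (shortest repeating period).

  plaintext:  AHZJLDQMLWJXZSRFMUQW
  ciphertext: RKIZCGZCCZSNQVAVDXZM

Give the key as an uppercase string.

RDJQ

  i= 0: R-A = 17 → R
  i= 1: K-H =  3 → D
  i= 2: I-Z =  9 → J
  i= 3: Z-J = 16 → Q
  i= 4: C-L = 17 → R
  i= 5: G-D =  3 → D
  i= 6: Z-Q =  9 → J
  i= 7: C-M = 16 → Q
  i= 8: C-L = 17 → R
  i= 9: Z-W =  3 → D
  i=10: S-J =  9 → J
  i=11: N-X = 16 → Q
  i=12: Q-Z = 17 → R
  i=13: V-S =  3 → D
  i=14: A-R =  9 → J
  i=15: V-F = 16 → Q
  i=16: D-M = 17 → R
  i=17: X-U =  3 → D
  i=18: Z-Q =  9 → J
  i=19: M-W = 16 → Q
  shifts repeat with period 4: RDJQ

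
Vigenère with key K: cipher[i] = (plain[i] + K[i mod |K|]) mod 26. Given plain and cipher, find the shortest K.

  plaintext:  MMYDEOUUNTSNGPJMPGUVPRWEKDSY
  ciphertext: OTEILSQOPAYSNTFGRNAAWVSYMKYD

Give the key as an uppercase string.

  i= 0: O-M =  2 → C
  i= 1: T-M =  7 → H
  i= 2: E-Y =  6 → G
  i= 3: I-D =  5 → F
  i= 4: L-E =  7 → H
  i= 5: S-O =  4 → E
  i= 6: Q-U = 22 → W
  i= 7: O-U = 20 → U
  i= 8: P-N =  2 → C
  i= 9: A-T =  7 → H
  i=10: Y-S =  6 → G
  i=11: S-N =  5 → F
  i=12: N-G =  7 → H
  i=13: T-P =  4 → E
  i=14: F-J = 22 → W
  i=15: G-M = 20 → U
  i=16: R-P =  2 → C
  i=17: N-G =  7 → H
  i=18: A-U =  6 → G
  i=19: A-V =  5 → F
  i=20: W-P =  7 → H
  i=21: V-R =  4 → E
  i=22: S-W = 22 → W
  i=23: Y-E = 20 → U
  i=24: M-K =  2 → C
  i=25: K-D =  7 → H
  i=26: Y-S =  6 → G
  i=27: D-Y =  5 → F
  shifts repeat with period 8: CHGFHEWU

CHGFHEWU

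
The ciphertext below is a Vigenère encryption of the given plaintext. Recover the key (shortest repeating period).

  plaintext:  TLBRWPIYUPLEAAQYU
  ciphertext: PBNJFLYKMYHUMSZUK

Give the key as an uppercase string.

  i= 0: P-T = 22 → W
  i= 1: B-L = 16 → Q
  i= 2: N-B = 12 → M
  i= 3: J-R = 18 → S
  i= 4: F-W =  9 → J
  i= 5: L-P = 22 → W
  i= 6: Y-I = 16 → Q
  i= 7: K-Y = 12 → M
  i= 8: M-U = 18 → S
  i= 9: Y-P =  9 → J
  i=10: H-L = 22 → W
  i=11: U-E = 16 → Q
  i=12: M-A = 12 → M
  i=13: S-A = 18 → S
  i=14: Z-Q =  9 → J
  i=15: U-Y = 22 → W
  i=16: K-U = 16 → Q
  shifts repeat with period 5: WQMSJ

WQMSJ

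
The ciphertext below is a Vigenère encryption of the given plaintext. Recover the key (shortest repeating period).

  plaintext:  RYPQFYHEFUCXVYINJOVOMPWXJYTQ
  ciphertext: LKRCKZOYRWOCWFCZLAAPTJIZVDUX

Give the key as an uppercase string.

  i= 0: L-R = 20 → U
  i= 1: K-Y = 12 → M
  i= 2: R-P =  2 → C
  i= 3: C-Q = 12 → M
  i= 4: K-F =  5 → F
  i= 5: Z-Y =  1 → B
  i= 6: O-H =  7 → H
  i= 7: Y-E = 20 → U
  i= 8: R-F = 12 → M
  i= 9: W-U =  2 → C
  i=10: O-C = 12 → M
  i=11: C-X =  5 → F
  i=12: W-V =  1 → B
  i=13: F-Y =  7 → H
  i=14: C-I = 20 → U
  i=15: Z-N = 12 → M
  i=16: L-J =  2 → C
  i=17: A-O = 12 → M
  i=18: A-V =  5 → F
  i=19: P-O =  1 → B
  i=20: T-M =  7 → H
  i=21: J-P = 20 → U
  i=22: I-W = 12 → M
  i=23: Z-X =  2 → C
  i=24: V-J = 12 → M
  i=25: D-Y =  5 → F
  i=26: U-T =  1 → B
  i=27: X-Q =  7 → H
  shifts repeat with period 7: UMCMFBH

UMCMFBH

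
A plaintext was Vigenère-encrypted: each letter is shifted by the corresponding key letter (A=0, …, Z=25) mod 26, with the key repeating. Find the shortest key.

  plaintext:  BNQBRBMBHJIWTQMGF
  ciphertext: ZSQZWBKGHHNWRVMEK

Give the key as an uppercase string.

  i= 0: Z-B = 24 → Y
  i= 1: S-N =  5 → F
  i= 2: Q-Q =  0 → A
  i= 3: Z-B = 24 → Y
  i= 4: W-R =  5 → F
  i= 5: B-B =  0 → A
  i= 6: K-M = 24 → Y
  i= 7: G-B =  5 → F
  i= 8: H-H =  0 → A
  i= 9: H-J = 24 → Y
  i=10: N-I =  5 → F
  i=11: W-W =  0 → A
  i=12: R-T = 24 → Y
  i=13: V-Q =  5 → F
  i=14: M-M =  0 → A
  i=15: E-G = 24 → Y
  i=16: K-F =  5 → F
  shifts repeat with period 3: YFA

YFA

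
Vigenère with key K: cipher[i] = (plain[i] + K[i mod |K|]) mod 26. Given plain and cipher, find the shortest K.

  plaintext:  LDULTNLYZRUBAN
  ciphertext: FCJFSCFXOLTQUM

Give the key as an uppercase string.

  i= 0: F-L = 20 → U
  i= 1: C-D = 25 → Z
  i= 2: J-U = 15 → P
  i= 3: F-L = 20 → U
  i= 4: S-T = 25 → Z
  i= 5: C-N = 15 → P
  i= 6: F-L = 20 → U
  i= 7: X-Y = 25 → Z
  i= 8: O-Z = 15 → P
  i= 9: L-R = 20 → U
  i=10: T-U = 25 → Z
  i=11: Q-B = 15 → P
  i=12: U-A = 20 → U
  i=13: M-N = 25 → Z
  shifts repeat with period 3: UZP

UZP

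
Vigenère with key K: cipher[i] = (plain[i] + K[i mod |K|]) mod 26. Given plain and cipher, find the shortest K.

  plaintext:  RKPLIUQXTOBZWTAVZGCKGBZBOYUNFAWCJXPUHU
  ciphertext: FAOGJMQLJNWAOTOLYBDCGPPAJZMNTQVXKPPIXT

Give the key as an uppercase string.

  i= 0: F-R = 14 → O
  i= 1: A-K = 16 → Q
  i= 2: O-P = 25 → Z
  i= 3: G-L = 21 → V
  i= 4: J-I =  1 → B
  i= 5: M-U = 18 → S
  i= 6: Q-Q =  0 → A
  i= 7: L-X = 14 → O
  i= 8: J-T = 16 → Q
  i= 9: N-O = 25 → Z
  i=10: W-B = 21 → V
  i=11: A-Z =  1 → B
  i=12: O-W = 18 → S
  i=13: T-T =  0 → A
  i=14: O-A = 14 → O
  i=15: L-V = 16 → Q
  i=16: Y-Z = 25 → Z
  i=17: B-G = 21 → V
  i=18: D-C =  1 → B
  i=19: C-K = 18 → S
  i=20: G-G =  0 → A
  i=21: P-B = 14 → O
  i=22: P-Z = 16 → Q
  i=23: A-B = 25 → Z
  i=24: J-O = 21 → V
  i=25: Z-Y =  1 → B
  i=26: M-U = 18 → S
  i=27: N-N =  0 → A
  i=28: T-F = 14 → O
  i=29: Q-A = 16 → Q
  i=30: V-W = 25 → Z
  i=31: X-C = 21 → V
  i=32: K-J =  1 → B
  i=33: P-X = 18 → S
  i=34: P-P =  0 → A
  i=35: I-U = 14 → O
  i=36: X-H = 16 → Q
  i=37: T-U = 25 → Z
  shifts repeat with period 7: OQZVBSA

OQZVBSA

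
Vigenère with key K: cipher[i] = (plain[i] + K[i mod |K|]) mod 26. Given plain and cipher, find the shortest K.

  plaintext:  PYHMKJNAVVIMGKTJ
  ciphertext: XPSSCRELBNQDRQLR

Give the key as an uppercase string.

  i= 0: X-P =  8 → I
  i= 1: P-Y = 17 → R
  i= 2: S-H = 11 → L
  i= 3: S-M =  6 → G
  i= 4: C-K = 18 → S
  i= 5: R-J =  8 → I
  i= 6: E-N = 17 → R
  i= 7: L-A = 11 → L
  i= 8: B-V =  6 → G
  i= 9: N-V = 18 → S
  i=10: Q-I =  8 → I
  i=11: D-M = 17 → R
  i=12: R-G = 11 → L
  i=13: Q-K =  6 → G
  i=14: L-T = 18 → S
  i=15: R-J =  8 → I
  shifts repeat with period 5: IRLGS

IRLGS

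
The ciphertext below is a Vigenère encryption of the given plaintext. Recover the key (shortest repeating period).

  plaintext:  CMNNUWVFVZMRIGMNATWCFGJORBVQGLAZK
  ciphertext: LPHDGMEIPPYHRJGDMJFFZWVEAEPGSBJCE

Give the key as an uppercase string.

  i= 0: L-C =  9 → J
  i= 1: P-M =  3 → D
  i= 2: H-N = 20 → U
  i= 3: D-N = 16 → Q
  i= 4: G-U = 12 → M
  i= 5: M-W = 16 → Q
  i= 6: E-V =  9 → J
  i= 7: I-F =  3 → D
  i= 8: P-V = 20 → U
  i= 9: P-Z = 16 → Q
  i=10: Y-M = 12 → M
  i=11: H-R = 16 → Q
  i=12: R-I =  9 → J
  i=13: J-G =  3 → D
  i=14: G-M = 20 → U
  i=15: D-N = 16 → Q
  i=16: M-A = 12 → M
  i=17: J-T = 16 → Q
  i=18: F-W =  9 → J
  i=19: F-C =  3 → D
  i=20: Z-F = 20 → U
  i=21: W-G = 16 → Q
  i=22: V-J = 12 → M
  i=23: E-O = 16 → Q
  i=24: A-R =  9 → J
  i=25: E-B =  3 → D
  i=26: P-V = 20 → U
  i=27: G-Q = 16 → Q
  i=28: S-G = 12 → M
  i=29: B-L = 16 → Q
  i=30: J-A =  9 → J
  i=31: C-Z =  3 → D
  i=32: E-K = 20 → U
  shifts repeat with period 6: JDUQMQ

JDUQMQ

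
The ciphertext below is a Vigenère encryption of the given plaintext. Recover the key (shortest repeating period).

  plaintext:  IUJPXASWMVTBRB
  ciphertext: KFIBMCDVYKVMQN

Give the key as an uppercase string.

  i= 0: K-I =  2 → C
  i= 1: F-U = 11 → L
  i= 2: I-J = 25 → Z
  i= 3: B-P = 12 → M
  i= 4: M-X = 15 → P
  i= 5: C-A =  2 → C
  i= 6: D-S = 11 → L
  i= 7: V-W = 25 → Z
  i= 8: Y-M = 12 → M
  i= 9: K-V = 15 → P
  i=10: V-T =  2 → C
  i=11: M-B = 11 → L
  i=12: Q-R = 25 → Z
  i=13: N-B = 12 → M
  shifts repeat with period 5: CLZMP

CLZMP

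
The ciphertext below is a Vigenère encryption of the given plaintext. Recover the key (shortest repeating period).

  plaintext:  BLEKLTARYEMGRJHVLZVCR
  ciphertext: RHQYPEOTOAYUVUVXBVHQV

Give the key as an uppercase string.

QWMOELOC

  i= 0: R-B = 16 → Q
  i= 1: H-L = 22 → W
  i= 2: Q-E = 12 → M
  i= 3: Y-K = 14 → O
  i= 4: P-L =  4 → E
  i= 5: E-T = 11 → L
  i= 6: O-A = 14 → O
  i= 7: T-R =  2 → C
  i= 8: O-Y = 16 → Q
  i= 9: A-E = 22 → W
  i=10: Y-M = 12 → M
  i=11: U-G = 14 → O
  i=12: V-R =  4 → E
  i=13: U-J = 11 → L
  i=14: V-H = 14 → O
  i=15: X-V =  2 → C
  i=16: B-L = 16 → Q
  i=17: V-Z = 22 → W
  i=18: H-V = 12 → M
  i=19: Q-C = 14 → O
  i=20: V-R =  4 → E
  shifts repeat with period 8: QWMOELOC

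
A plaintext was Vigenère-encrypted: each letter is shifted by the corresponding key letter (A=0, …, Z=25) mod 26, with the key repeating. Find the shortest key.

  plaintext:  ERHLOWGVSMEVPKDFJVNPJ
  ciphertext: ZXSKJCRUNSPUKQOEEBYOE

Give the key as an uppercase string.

  i= 0: Z-E = 21 → V
  i= 1: X-R =  6 → G
  i= 2: S-H = 11 → L
  i= 3: K-L = 25 → Z
  i= 4: J-O = 21 → V
  i= 5: C-W =  6 → G
  i= 6: R-G = 11 → L
  i= 7: U-V = 25 → Z
  i= 8: N-S = 21 → V
  i= 9: S-M =  6 → G
  i=10: P-E = 11 → L
  i=11: U-V = 25 → Z
  i=12: K-P = 21 → V
  i=13: Q-K =  6 → G
  i=14: O-D = 11 → L
  i=15: E-F = 25 → Z
  i=16: E-J = 21 → V
  i=17: B-V =  6 → G
  i=18: Y-N = 11 → L
  i=19: O-P = 25 → Z
  i=20: E-J = 21 → V
  shifts repeat with period 4: VGLZ

VGLZ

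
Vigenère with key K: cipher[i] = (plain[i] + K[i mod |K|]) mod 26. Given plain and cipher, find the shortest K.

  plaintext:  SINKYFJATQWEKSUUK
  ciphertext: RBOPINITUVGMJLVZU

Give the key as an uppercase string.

ZTBFKI

  i= 0: R-S = 25 → Z
  i= 1: B-I = 19 → T
  i= 2: O-N =  1 → B
  i= 3: P-K =  5 → F
  i= 4: I-Y = 10 → K
  i= 5: N-F =  8 → I
  i= 6: I-J = 25 → Z
  i= 7: T-A = 19 → T
  i= 8: U-T =  1 → B
  i= 9: V-Q =  5 → F
  i=10: G-W = 10 → K
  i=11: M-E =  8 → I
  i=12: J-K = 25 → Z
  i=13: L-S = 19 → T
  i=14: V-U =  1 → B
  i=15: Z-U =  5 → F
  i=16: U-K = 10 → K
  shifts repeat with period 6: ZTBFKI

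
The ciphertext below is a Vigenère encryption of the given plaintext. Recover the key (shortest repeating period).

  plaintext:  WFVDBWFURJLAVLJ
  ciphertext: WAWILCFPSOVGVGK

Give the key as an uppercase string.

  i= 0: W-W =  0 → A
  i= 1: A-F = 21 → V
  i= 2: W-V =  1 → B
  i= 3: I-D =  5 → F
  i= 4: L-B = 10 → K
  i= 5: C-W =  6 → G
  i= 6: F-F =  0 → A
  i= 7: P-U = 21 → V
  i= 8: S-R =  1 → B
  i= 9: O-J =  5 → F
  i=10: V-L = 10 → K
  i=11: G-A =  6 → G
  i=12: V-V =  0 → A
  i=13: G-L = 21 → V
  i=14: K-J =  1 → B
  shifts repeat with period 6: AVBFKG

AVBFKG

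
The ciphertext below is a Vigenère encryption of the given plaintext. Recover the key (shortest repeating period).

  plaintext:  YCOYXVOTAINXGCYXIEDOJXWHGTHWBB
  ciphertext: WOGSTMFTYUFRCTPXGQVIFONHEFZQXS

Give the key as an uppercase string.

  i= 0: W-Y = 24 → Y
  i= 1: O-C = 12 → M
  i= 2: G-O = 18 → S
  i= 3: S-Y = 20 → U
  i= 4: T-X = 22 → W
  i= 5: M-V = 17 → R
  i= 6: F-O = 17 → R
  i= 7: T-T =  0 → A
  i= 8: Y-A = 24 → Y
  i= 9: U-I = 12 → M
  i=10: F-N = 18 → S
  i=11: R-X = 20 → U
  i=12: C-G = 22 → W
  i=13: T-C = 17 → R
  i=14: P-Y = 17 → R
  i=15: X-X =  0 → A
  i=16: G-I = 24 → Y
  i=17: Q-E = 12 → M
  i=18: V-D = 18 → S
  i=19: I-O = 20 → U
  i=20: F-J = 22 → W
  i=21: O-X = 17 → R
  i=22: N-W = 17 → R
  i=23: H-H =  0 → A
  i=24: E-G = 24 → Y
  i=25: F-T = 12 → M
  i=26: Z-H = 18 → S
  i=27: Q-W = 20 → U
  i=28: X-B = 22 → W
  i=29: S-B = 17 → R
  shifts repeat with period 8: YMSUWRRA

YMSUWRRA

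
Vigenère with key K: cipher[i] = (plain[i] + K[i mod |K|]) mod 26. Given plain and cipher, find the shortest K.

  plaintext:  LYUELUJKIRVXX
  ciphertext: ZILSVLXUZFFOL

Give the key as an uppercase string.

OKR

  i= 0: Z-L = 14 → O
  i= 1: I-Y = 10 → K
  i= 2: L-U = 17 → R
  i= 3: S-E = 14 → O
  i= 4: V-L = 10 → K
  i= 5: L-U = 17 → R
  i= 6: X-J = 14 → O
  i= 7: U-K = 10 → K
  i= 8: Z-I = 17 → R
  i= 9: F-R = 14 → O
  i=10: F-V = 10 → K
  i=11: O-X = 17 → R
  i=12: L-X = 14 → O
  shifts repeat with period 3: OKR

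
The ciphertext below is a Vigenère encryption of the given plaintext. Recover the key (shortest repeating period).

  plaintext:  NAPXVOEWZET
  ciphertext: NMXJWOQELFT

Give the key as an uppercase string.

  i= 0: N-N =  0 → A
  i= 1: M-A = 12 → M
  i= 2: X-P =  8 → I
  i= 3: J-X = 12 → M
  i= 4: W-V =  1 → B
  i= 5: O-O =  0 → A
  i= 6: Q-E = 12 → M
  i= 7: E-W =  8 → I
  i= 8: L-Z = 12 → M
  i= 9: F-E =  1 → B
  i=10: T-T =  0 → A
  shifts repeat with period 5: AMIMB

AMIMB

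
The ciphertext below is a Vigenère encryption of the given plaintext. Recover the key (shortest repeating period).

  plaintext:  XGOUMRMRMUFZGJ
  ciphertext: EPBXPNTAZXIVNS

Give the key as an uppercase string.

HJNDDW

  i= 0: E-X =  7 → H
  i= 1: P-G =  9 → J
  i= 2: B-O = 13 → N
  i= 3: X-U =  3 → D
  i= 4: P-M =  3 → D
  i= 5: N-R = 22 → W
  i= 6: T-M =  7 → H
  i= 7: A-R =  9 → J
  i= 8: Z-M = 13 → N
  i= 9: X-U =  3 → D
  i=10: I-F =  3 → D
  i=11: V-Z = 22 → W
  i=12: N-G =  7 → H
  i=13: S-J =  9 → J
  shifts repeat with period 6: HJNDDW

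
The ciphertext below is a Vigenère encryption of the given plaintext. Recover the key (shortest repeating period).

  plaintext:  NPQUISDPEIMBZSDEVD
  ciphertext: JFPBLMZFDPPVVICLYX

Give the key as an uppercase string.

  i= 0: J-N = 22 → W
  i= 1: F-P = 16 → Q
  i= 2: P-Q = 25 → Z
  i= 3: B-U =  7 → H
  i= 4: L-I =  3 → D
  i= 5: M-S = 20 → U
  i= 6: Z-D = 22 → W
  i= 7: F-P = 16 → Q
  i= 8: D-E = 25 → Z
  i= 9: P-I =  7 → H
  i=10: P-M =  3 → D
  i=11: V-B = 20 → U
  i=12: V-Z = 22 → W
  i=13: I-S = 16 → Q
  i=14: C-D = 25 → Z
  i=15: L-E =  7 → H
  i=16: Y-V =  3 → D
  i=17: X-D = 20 → U
  shifts repeat with period 6: WQZHDU

WQZHDU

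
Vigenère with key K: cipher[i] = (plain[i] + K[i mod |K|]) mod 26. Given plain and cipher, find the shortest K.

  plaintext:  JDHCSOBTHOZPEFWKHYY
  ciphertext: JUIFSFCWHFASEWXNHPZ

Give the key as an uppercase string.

ARBD

  i= 0: J-J =  0 → A
  i= 1: U-D = 17 → R
  i= 2: I-H =  1 → B
  i= 3: F-C =  3 → D
  i= 4: S-S =  0 → A
  i= 5: F-O = 17 → R
  i= 6: C-B =  1 → B
  i= 7: W-T =  3 → D
  i= 8: H-H =  0 → A
  i= 9: F-O = 17 → R
  i=10: A-Z =  1 → B
  i=11: S-P =  3 → D
  i=12: E-E =  0 → A
  i=13: W-F = 17 → R
  i=14: X-W =  1 → B
  i=15: N-K =  3 → D
  i=16: H-H =  0 → A
  i=17: P-Y = 17 → R
  i=18: Z-Y =  1 → B
  shifts repeat with period 4: ARBD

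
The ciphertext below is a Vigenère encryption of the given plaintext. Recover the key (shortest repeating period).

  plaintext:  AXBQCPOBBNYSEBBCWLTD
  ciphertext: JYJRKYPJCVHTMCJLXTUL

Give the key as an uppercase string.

  i= 0: J-A =  9 → J
  i= 1: Y-X =  1 → B
  i= 2: J-B =  8 → I
  i= 3: R-Q =  1 → B
  i= 4: K-C =  8 → I
  i= 5: Y-P =  9 → J
  i= 6: P-O =  1 → B
  i= 7: J-B =  8 → I
  i= 8: C-B =  1 → B
  i= 9: V-N =  8 → I
  i=10: H-Y =  9 → J
  i=11: T-S =  1 → B
  i=12: M-E =  8 → I
  i=13: C-B =  1 → B
  i=14: J-B =  8 → I
  i=15: L-C =  9 → J
  i=16: X-W =  1 → B
  i=17: T-L =  8 → I
  i=18: U-T =  1 → B
  i=19: L-D =  8 → I
  shifts repeat with period 5: JBIBI

JBIBI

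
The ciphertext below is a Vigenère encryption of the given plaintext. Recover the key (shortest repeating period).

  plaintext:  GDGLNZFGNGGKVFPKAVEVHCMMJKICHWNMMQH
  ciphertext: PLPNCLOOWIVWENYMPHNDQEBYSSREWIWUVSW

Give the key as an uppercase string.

JIJCPM

  i= 0: P-G =  9 → J
  i= 1: L-D =  8 → I
  i= 2: P-G =  9 → J
  i= 3: N-L =  2 → C
  i= 4: C-N = 15 → P
  i= 5: L-Z = 12 → M
  i= 6: O-F =  9 → J
  i= 7: O-G =  8 → I
  i= 8: W-N =  9 → J
  i= 9: I-G =  2 → C
  i=10: V-G = 15 → P
  i=11: W-K = 12 → M
  i=12: E-V =  9 → J
  i=13: N-F =  8 → I
  i=14: Y-P =  9 → J
  i=15: M-K =  2 → C
  i=16: P-A = 15 → P
  i=17: H-V = 12 → M
  i=18: N-E =  9 → J
  i=19: D-V =  8 → I
  i=20: Q-H =  9 → J
  i=21: E-C =  2 → C
  i=22: B-M = 15 → P
  i=23: Y-M = 12 → M
  i=24: S-J =  9 → J
  i=25: S-K =  8 → I
  i=26: R-I =  9 → J
  i=27: E-C =  2 → C
  i=28: W-H = 15 → P
  i=29: I-W = 12 → M
  i=30: W-N =  9 → J
  i=31: U-M =  8 → I
  i=32: V-M =  9 → J
  i=33: S-Q =  2 → C
  i=34: W-H = 15 → P
  shifts repeat with period 6: JIJCPM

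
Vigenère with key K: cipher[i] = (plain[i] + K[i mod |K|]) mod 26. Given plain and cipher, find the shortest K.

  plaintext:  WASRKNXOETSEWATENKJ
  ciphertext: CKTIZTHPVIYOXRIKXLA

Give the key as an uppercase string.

GKBRP

  i= 0: C-W =  6 → G
  i= 1: K-A = 10 → K
  i= 2: T-S =  1 → B
  i= 3: I-R = 17 → R
  i= 4: Z-K = 15 → P
  i= 5: T-N =  6 → G
  i= 6: H-X = 10 → K
  i= 7: P-O =  1 → B
  i= 8: V-E = 17 → R
  i= 9: I-T = 15 → P
  i=10: Y-S =  6 → G
  i=11: O-E = 10 → K
  i=12: X-W =  1 → B
  i=13: R-A = 17 → R
  i=14: I-T = 15 → P
  i=15: K-E =  6 → G
  i=16: X-N = 10 → K
  i=17: L-K =  1 → B
  i=18: A-J = 17 → R
  shifts repeat with period 5: GKBRP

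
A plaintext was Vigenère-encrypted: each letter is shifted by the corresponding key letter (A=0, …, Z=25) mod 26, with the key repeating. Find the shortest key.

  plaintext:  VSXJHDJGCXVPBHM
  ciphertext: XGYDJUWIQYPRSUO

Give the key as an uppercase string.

COBUCRN

  i= 0: X-V =  2 → C
  i= 1: G-S = 14 → O
  i= 2: Y-X =  1 → B
  i= 3: D-J = 20 → U
  i= 4: J-H =  2 → C
  i= 5: U-D = 17 → R
  i= 6: W-J = 13 → N
  i= 7: I-G =  2 → C
  i= 8: Q-C = 14 → O
  i= 9: Y-X =  1 → B
  i=10: P-V = 20 → U
  i=11: R-P =  2 → C
  i=12: S-B = 17 → R
  i=13: U-H = 13 → N
  i=14: O-M =  2 → C
  shifts repeat with period 7: COBUCRN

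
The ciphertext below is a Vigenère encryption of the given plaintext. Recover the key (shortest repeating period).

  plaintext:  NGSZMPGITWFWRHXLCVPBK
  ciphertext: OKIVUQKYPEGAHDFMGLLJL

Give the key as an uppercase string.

BEQWI

  i= 0: O-N =  1 → B
  i= 1: K-G =  4 → E
  i= 2: I-S = 16 → Q
  i= 3: V-Z = 22 → W
  i= 4: U-M =  8 → I
  i= 5: Q-P =  1 → B
  i= 6: K-G =  4 → E
  i= 7: Y-I = 16 → Q
  i= 8: P-T = 22 → W
  i= 9: E-W =  8 → I
  i=10: G-F =  1 → B
  i=11: A-W =  4 → E
  i=12: H-R = 16 → Q
  i=13: D-H = 22 → W
  i=14: F-X =  8 → I
  i=15: M-L =  1 → B
  i=16: G-C =  4 → E
  i=17: L-V = 16 → Q
  i=18: L-P = 22 → W
  i=19: J-B =  8 → I
  i=20: L-K =  1 → B
  shifts repeat with period 5: BEQWI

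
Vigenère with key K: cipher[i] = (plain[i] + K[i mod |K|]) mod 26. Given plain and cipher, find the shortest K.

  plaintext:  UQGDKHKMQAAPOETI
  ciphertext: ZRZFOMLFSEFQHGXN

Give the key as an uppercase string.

  i= 0: Z-U =  5 → F
  i= 1: R-Q =  1 → B
  i= 2: Z-G = 19 → T
  i= 3: F-D =  2 → C
  i= 4: O-K =  4 → E
  i= 5: M-H =  5 → F
  i= 6: L-K =  1 → B
  i= 7: F-M = 19 → T
  i= 8: S-Q =  2 → C
  i= 9: E-A =  4 → E
  i=10: F-A =  5 → F
  i=11: Q-P =  1 → B
  i=12: H-O = 19 → T
  i=13: G-E =  2 → C
  i=14: X-T =  4 → E
  i=15: N-I =  5 → F
  shifts repeat with period 5: FBTCE

FBTCE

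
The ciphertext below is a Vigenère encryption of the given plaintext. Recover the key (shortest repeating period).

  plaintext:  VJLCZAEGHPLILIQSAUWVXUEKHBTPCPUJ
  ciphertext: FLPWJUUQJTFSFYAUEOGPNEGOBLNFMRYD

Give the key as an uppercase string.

KCEUKUQ

  i= 0: F-V = 10 → K
  i= 1: L-J =  2 → C
  i= 2: P-L =  4 → E
  i= 3: W-C = 20 → U
  i= 4: J-Z = 10 → K
  i= 5: U-A = 20 → U
  i= 6: U-E = 16 → Q
  i= 7: Q-G = 10 → K
  i= 8: J-H =  2 → C
  i= 9: T-P =  4 → E
  i=10: F-L = 20 → U
  i=11: S-I = 10 → K
  i=12: F-L = 20 → U
  i=13: Y-I = 16 → Q
  i=14: A-Q = 10 → K
  i=15: U-S =  2 → C
  i=16: E-A =  4 → E
  i=17: O-U = 20 → U
  i=18: G-W = 10 → K
  i=19: P-V = 20 → U
  i=20: N-X = 16 → Q
  i=21: E-U = 10 → K
  i=22: G-E =  2 → C
  i=23: O-K =  4 → E
  i=24: B-H = 20 → U
  i=25: L-B = 10 → K
  i=26: N-T = 20 → U
  i=27: F-P = 16 → Q
  i=28: M-C = 10 → K
  i=29: R-P =  2 → C
  i=30: Y-U =  4 → E
  i=31: D-J = 20 → U
  shifts repeat with period 7: KCEUKUQ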